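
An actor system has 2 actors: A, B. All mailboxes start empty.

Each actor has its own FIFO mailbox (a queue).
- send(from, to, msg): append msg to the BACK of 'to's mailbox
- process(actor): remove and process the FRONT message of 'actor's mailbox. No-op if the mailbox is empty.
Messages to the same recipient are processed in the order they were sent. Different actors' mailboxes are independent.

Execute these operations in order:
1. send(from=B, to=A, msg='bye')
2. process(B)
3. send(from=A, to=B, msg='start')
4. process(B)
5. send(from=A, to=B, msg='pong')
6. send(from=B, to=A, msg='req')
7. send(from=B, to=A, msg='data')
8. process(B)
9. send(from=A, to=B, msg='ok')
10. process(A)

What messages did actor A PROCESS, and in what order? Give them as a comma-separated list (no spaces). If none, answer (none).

Answer: bye

Derivation:
After 1 (send(from=B, to=A, msg='bye')): A:[bye] B:[]
After 2 (process(B)): A:[bye] B:[]
After 3 (send(from=A, to=B, msg='start')): A:[bye] B:[start]
After 4 (process(B)): A:[bye] B:[]
After 5 (send(from=A, to=B, msg='pong')): A:[bye] B:[pong]
After 6 (send(from=B, to=A, msg='req')): A:[bye,req] B:[pong]
After 7 (send(from=B, to=A, msg='data')): A:[bye,req,data] B:[pong]
After 8 (process(B)): A:[bye,req,data] B:[]
After 9 (send(from=A, to=B, msg='ok')): A:[bye,req,data] B:[ok]
After 10 (process(A)): A:[req,data] B:[ok]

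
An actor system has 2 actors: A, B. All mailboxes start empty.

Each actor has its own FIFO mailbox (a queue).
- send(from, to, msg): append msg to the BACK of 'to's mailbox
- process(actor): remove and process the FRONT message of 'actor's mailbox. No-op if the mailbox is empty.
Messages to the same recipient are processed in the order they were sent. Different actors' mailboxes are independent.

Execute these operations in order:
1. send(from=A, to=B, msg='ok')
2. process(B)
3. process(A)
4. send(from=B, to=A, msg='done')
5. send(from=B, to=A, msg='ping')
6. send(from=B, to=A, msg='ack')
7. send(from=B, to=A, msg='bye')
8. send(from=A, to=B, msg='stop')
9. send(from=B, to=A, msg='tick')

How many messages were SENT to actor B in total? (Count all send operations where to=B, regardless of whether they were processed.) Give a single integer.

After 1 (send(from=A, to=B, msg='ok')): A:[] B:[ok]
After 2 (process(B)): A:[] B:[]
After 3 (process(A)): A:[] B:[]
After 4 (send(from=B, to=A, msg='done')): A:[done] B:[]
After 5 (send(from=B, to=A, msg='ping')): A:[done,ping] B:[]
After 6 (send(from=B, to=A, msg='ack')): A:[done,ping,ack] B:[]
After 7 (send(from=B, to=A, msg='bye')): A:[done,ping,ack,bye] B:[]
After 8 (send(from=A, to=B, msg='stop')): A:[done,ping,ack,bye] B:[stop]
After 9 (send(from=B, to=A, msg='tick')): A:[done,ping,ack,bye,tick] B:[stop]

Answer: 2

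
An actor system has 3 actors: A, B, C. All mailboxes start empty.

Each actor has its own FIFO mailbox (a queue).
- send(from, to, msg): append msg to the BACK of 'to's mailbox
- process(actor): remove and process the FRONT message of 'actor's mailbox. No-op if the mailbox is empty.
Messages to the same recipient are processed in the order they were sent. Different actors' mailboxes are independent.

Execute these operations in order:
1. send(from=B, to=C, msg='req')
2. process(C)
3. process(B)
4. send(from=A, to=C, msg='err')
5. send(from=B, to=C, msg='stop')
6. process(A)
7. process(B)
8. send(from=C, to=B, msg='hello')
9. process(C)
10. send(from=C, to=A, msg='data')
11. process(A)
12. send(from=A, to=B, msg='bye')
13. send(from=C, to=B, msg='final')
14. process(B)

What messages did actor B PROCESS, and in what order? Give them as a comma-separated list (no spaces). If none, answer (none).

Answer: hello

Derivation:
After 1 (send(from=B, to=C, msg='req')): A:[] B:[] C:[req]
After 2 (process(C)): A:[] B:[] C:[]
After 3 (process(B)): A:[] B:[] C:[]
After 4 (send(from=A, to=C, msg='err')): A:[] B:[] C:[err]
After 5 (send(from=B, to=C, msg='stop')): A:[] B:[] C:[err,stop]
After 6 (process(A)): A:[] B:[] C:[err,stop]
After 7 (process(B)): A:[] B:[] C:[err,stop]
After 8 (send(from=C, to=B, msg='hello')): A:[] B:[hello] C:[err,stop]
After 9 (process(C)): A:[] B:[hello] C:[stop]
After 10 (send(from=C, to=A, msg='data')): A:[data] B:[hello] C:[stop]
After 11 (process(A)): A:[] B:[hello] C:[stop]
After 12 (send(from=A, to=B, msg='bye')): A:[] B:[hello,bye] C:[stop]
After 13 (send(from=C, to=B, msg='final')): A:[] B:[hello,bye,final] C:[stop]
After 14 (process(B)): A:[] B:[bye,final] C:[stop]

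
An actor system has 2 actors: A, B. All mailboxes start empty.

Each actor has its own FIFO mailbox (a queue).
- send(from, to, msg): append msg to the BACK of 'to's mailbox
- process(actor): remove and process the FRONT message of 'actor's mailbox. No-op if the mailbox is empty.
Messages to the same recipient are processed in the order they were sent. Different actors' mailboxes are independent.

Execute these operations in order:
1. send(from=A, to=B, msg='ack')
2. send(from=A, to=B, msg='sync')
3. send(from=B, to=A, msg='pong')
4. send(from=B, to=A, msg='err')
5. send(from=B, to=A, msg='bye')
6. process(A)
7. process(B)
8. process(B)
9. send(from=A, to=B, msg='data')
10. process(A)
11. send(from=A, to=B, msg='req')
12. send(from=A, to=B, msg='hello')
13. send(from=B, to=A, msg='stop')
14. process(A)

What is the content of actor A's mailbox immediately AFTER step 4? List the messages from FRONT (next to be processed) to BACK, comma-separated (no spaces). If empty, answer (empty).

After 1 (send(from=A, to=B, msg='ack')): A:[] B:[ack]
After 2 (send(from=A, to=B, msg='sync')): A:[] B:[ack,sync]
After 3 (send(from=B, to=A, msg='pong')): A:[pong] B:[ack,sync]
After 4 (send(from=B, to=A, msg='err')): A:[pong,err] B:[ack,sync]

pong,err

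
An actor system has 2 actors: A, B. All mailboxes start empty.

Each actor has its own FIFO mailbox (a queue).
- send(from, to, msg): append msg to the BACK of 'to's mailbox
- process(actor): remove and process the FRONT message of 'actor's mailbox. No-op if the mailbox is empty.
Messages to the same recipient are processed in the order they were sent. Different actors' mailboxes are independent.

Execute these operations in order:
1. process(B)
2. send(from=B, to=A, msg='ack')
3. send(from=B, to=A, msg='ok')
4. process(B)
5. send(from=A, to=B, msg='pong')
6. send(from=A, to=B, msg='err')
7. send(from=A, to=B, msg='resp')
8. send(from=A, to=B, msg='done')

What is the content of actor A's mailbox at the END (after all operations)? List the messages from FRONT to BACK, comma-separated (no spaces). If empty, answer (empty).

After 1 (process(B)): A:[] B:[]
After 2 (send(from=B, to=A, msg='ack')): A:[ack] B:[]
After 3 (send(from=B, to=A, msg='ok')): A:[ack,ok] B:[]
After 4 (process(B)): A:[ack,ok] B:[]
After 5 (send(from=A, to=B, msg='pong')): A:[ack,ok] B:[pong]
After 6 (send(from=A, to=B, msg='err')): A:[ack,ok] B:[pong,err]
After 7 (send(from=A, to=B, msg='resp')): A:[ack,ok] B:[pong,err,resp]
After 8 (send(from=A, to=B, msg='done')): A:[ack,ok] B:[pong,err,resp,done]

Answer: ack,ok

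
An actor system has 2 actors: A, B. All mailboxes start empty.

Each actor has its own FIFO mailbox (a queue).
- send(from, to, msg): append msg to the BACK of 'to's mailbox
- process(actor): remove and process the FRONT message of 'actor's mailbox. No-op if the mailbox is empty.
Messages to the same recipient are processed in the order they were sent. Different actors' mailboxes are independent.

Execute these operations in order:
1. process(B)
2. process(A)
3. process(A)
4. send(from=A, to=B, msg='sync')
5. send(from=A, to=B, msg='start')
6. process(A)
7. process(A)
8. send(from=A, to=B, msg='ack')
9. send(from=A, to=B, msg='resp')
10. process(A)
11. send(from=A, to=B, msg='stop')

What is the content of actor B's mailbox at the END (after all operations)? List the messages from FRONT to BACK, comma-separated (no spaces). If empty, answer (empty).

After 1 (process(B)): A:[] B:[]
After 2 (process(A)): A:[] B:[]
After 3 (process(A)): A:[] B:[]
After 4 (send(from=A, to=B, msg='sync')): A:[] B:[sync]
After 5 (send(from=A, to=B, msg='start')): A:[] B:[sync,start]
After 6 (process(A)): A:[] B:[sync,start]
After 7 (process(A)): A:[] B:[sync,start]
After 8 (send(from=A, to=B, msg='ack')): A:[] B:[sync,start,ack]
After 9 (send(from=A, to=B, msg='resp')): A:[] B:[sync,start,ack,resp]
After 10 (process(A)): A:[] B:[sync,start,ack,resp]
After 11 (send(from=A, to=B, msg='stop')): A:[] B:[sync,start,ack,resp,stop]

Answer: sync,start,ack,resp,stop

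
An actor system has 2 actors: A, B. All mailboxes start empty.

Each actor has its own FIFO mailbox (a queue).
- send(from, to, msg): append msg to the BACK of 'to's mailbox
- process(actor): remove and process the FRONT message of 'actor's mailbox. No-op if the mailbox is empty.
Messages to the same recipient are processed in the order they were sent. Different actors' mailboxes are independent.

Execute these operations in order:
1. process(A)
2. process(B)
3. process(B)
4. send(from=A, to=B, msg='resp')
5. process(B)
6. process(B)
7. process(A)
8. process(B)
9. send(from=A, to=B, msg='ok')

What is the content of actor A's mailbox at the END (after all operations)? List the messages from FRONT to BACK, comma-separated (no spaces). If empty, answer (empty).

Answer: (empty)

Derivation:
After 1 (process(A)): A:[] B:[]
After 2 (process(B)): A:[] B:[]
After 3 (process(B)): A:[] B:[]
After 4 (send(from=A, to=B, msg='resp')): A:[] B:[resp]
After 5 (process(B)): A:[] B:[]
After 6 (process(B)): A:[] B:[]
After 7 (process(A)): A:[] B:[]
After 8 (process(B)): A:[] B:[]
After 9 (send(from=A, to=B, msg='ok')): A:[] B:[ok]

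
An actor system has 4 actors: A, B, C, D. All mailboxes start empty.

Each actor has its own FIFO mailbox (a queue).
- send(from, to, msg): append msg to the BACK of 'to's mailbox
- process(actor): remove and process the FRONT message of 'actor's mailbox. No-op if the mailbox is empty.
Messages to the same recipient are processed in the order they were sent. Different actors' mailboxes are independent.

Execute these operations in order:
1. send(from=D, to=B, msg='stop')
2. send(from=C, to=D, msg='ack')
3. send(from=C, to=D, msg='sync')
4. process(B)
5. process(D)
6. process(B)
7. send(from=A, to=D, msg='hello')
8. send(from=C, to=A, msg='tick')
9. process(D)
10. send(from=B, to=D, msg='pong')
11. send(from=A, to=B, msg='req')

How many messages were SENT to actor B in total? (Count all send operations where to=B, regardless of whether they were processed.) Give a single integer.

Answer: 2

Derivation:
After 1 (send(from=D, to=B, msg='stop')): A:[] B:[stop] C:[] D:[]
After 2 (send(from=C, to=D, msg='ack')): A:[] B:[stop] C:[] D:[ack]
After 3 (send(from=C, to=D, msg='sync')): A:[] B:[stop] C:[] D:[ack,sync]
After 4 (process(B)): A:[] B:[] C:[] D:[ack,sync]
After 5 (process(D)): A:[] B:[] C:[] D:[sync]
After 6 (process(B)): A:[] B:[] C:[] D:[sync]
After 7 (send(from=A, to=D, msg='hello')): A:[] B:[] C:[] D:[sync,hello]
After 8 (send(from=C, to=A, msg='tick')): A:[tick] B:[] C:[] D:[sync,hello]
After 9 (process(D)): A:[tick] B:[] C:[] D:[hello]
After 10 (send(from=B, to=D, msg='pong')): A:[tick] B:[] C:[] D:[hello,pong]
After 11 (send(from=A, to=B, msg='req')): A:[tick] B:[req] C:[] D:[hello,pong]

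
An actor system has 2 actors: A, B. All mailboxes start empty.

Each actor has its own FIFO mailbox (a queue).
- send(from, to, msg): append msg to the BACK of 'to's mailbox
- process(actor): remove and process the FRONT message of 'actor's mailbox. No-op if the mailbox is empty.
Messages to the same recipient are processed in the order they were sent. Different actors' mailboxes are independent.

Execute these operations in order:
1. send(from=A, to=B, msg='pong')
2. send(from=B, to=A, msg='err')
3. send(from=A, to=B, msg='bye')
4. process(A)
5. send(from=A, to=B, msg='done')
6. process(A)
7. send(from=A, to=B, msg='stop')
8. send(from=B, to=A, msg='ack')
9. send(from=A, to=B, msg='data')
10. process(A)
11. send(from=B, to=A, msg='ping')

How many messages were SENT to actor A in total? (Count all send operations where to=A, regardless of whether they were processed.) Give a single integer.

After 1 (send(from=A, to=B, msg='pong')): A:[] B:[pong]
After 2 (send(from=B, to=A, msg='err')): A:[err] B:[pong]
After 3 (send(from=A, to=B, msg='bye')): A:[err] B:[pong,bye]
After 4 (process(A)): A:[] B:[pong,bye]
After 5 (send(from=A, to=B, msg='done')): A:[] B:[pong,bye,done]
After 6 (process(A)): A:[] B:[pong,bye,done]
After 7 (send(from=A, to=B, msg='stop')): A:[] B:[pong,bye,done,stop]
After 8 (send(from=B, to=A, msg='ack')): A:[ack] B:[pong,bye,done,stop]
After 9 (send(from=A, to=B, msg='data')): A:[ack] B:[pong,bye,done,stop,data]
After 10 (process(A)): A:[] B:[pong,bye,done,stop,data]
After 11 (send(from=B, to=A, msg='ping')): A:[ping] B:[pong,bye,done,stop,data]

Answer: 3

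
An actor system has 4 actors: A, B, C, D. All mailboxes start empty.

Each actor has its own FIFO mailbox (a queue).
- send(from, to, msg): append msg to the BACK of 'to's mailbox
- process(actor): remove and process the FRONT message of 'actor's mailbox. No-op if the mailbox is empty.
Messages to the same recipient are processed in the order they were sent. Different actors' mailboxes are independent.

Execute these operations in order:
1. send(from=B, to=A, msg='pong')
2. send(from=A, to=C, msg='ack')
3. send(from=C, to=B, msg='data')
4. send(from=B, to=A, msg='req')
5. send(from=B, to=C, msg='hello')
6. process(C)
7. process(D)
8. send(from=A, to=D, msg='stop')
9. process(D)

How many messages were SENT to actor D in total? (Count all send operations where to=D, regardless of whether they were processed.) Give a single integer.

After 1 (send(from=B, to=A, msg='pong')): A:[pong] B:[] C:[] D:[]
After 2 (send(from=A, to=C, msg='ack')): A:[pong] B:[] C:[ack] D:[]
After 3 (send(from=C, to=B, msg='data')): A:[pong] B:[data] C:[ack] D:[]
After 4 (send(from=B, to=A, msg='req')): A:[pong,req] B:[data] C:[ack] D:[]
After 5 (send(from=B, to=C, msg='hello')): A:[pong,req] B:[data] C:[ack,hello] D:[]
After 6 (process(C)): A:[pong,req] B:[data] C:[hello] D:[]
After 7 (process(D)): A:[pong,req] B:[data] C:[hello] D:[]
After 8 (send(from=A, to=D, msg='stop')): A:[pong,req] B:[data] C:[hello] D:[stop]
After 9 (process(D)): A:[pong,req] B:[data] C:[hello] D:[]

Answer: 1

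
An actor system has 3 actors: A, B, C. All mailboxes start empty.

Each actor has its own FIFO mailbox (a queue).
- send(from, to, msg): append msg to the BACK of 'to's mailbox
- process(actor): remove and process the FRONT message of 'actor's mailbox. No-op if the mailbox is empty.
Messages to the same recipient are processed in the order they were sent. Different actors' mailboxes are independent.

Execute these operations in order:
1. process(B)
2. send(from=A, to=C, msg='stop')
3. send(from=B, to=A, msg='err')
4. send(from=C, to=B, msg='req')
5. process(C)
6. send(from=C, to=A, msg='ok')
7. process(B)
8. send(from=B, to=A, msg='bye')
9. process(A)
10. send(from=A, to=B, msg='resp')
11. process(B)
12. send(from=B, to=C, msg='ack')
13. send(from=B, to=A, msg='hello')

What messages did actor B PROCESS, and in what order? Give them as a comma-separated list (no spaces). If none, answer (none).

After 1 (process(B)): A:[] B:[] C:[]
After 2 (send(from=A, to=C, msg='stop')): A:[] B:[] C:[stop]
After 3 (send(from=B, to=A, msg='err')): A:[err] B:[] C:[stop]
After 4 (send(from=C, to=B, msg='req')): A:[err] B:[req] C:[stop]
After 5 (process(C)): A:[err] B:[req] C:[]
After 6 (send(from=C, to=A, msg='ok')): A:[err,ok] B:[req] C:[]
After 7 (process(B)): A:[err,ok] B:[] C:[]
After 8 (send(from=B, to=A, msg='bye')): A:[err,ok,bye] B:[] C:[]
After 9 (process(A)): A:[ok,bye] B:[] C:[]
After 10 (send(from=A, to=B, msg='resp')): A:[ok,bye] B:[resp] C:[]
After 11 (process(B)): A:[ok,bye] B:[] C:[]
After 12 (send(from=B, to=C, msg='ack')): A:[ok,bye] B:[] C:[ack]
After 13 (send(from=B, to=A, msg='hello')): A:[ok,bye,hello] B:[] C:[ack]

Answer: req,resp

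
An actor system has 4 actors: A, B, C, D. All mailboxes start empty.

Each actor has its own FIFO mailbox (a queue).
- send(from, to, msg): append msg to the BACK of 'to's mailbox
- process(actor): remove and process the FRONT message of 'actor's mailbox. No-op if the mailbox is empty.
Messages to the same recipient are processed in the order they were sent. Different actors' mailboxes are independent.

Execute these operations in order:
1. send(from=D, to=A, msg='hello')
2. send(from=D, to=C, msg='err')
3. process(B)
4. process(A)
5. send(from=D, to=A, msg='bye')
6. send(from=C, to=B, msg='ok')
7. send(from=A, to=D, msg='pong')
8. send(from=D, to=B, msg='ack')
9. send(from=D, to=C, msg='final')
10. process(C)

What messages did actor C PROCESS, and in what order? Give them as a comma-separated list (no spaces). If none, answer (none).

After 1 (send(from=D, to=A, msg='hello')): A:[hello] B:[] C:[] D:[]
After 2 (send(from=D, to=C, msg='err')): A:[hello] B:[] C:[err] D:[]
After 3 (process(B)): A:[hello] B:[] C:[err] D:[]
After 4 (process(A)): A:[] B:[] C:[err] D:[]
After 5 (send(from=D, to=A, msg='bye')): A:[bye] B:[] C:[err] D:[]
After 6 (send(from=C, to=B, msg='ok')): A:[bye] B:[ok] C:[err] D:[]
After 7 (send(from=A, to=D, msg='pong')): A:[bye] B:[ok] C:[err] D:[pong]
After 8 (send(from=D, to=B, msg='ack')): A:[bye] B:[ok,ack] C:[err] D:[pong]
After 9 (send(from=D, to=C, msg='final')): A:[bye] B:[ok,ack] C:[err,final] D:[pong]
After 10 (process(C)): A:[bye] B:[ok,ack] C:[final] D:[pong]

Answer: err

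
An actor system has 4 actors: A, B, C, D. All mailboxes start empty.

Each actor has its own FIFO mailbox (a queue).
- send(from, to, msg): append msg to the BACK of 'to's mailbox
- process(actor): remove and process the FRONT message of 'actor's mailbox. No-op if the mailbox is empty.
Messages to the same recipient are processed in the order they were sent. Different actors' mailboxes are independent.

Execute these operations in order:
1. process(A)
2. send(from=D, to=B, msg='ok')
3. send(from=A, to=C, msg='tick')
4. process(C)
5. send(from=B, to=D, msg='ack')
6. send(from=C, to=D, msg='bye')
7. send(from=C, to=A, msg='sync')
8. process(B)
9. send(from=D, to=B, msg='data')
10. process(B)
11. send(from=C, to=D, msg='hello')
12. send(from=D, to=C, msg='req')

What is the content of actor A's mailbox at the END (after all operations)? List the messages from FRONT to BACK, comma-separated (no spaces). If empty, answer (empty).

Answer: sync

Derivation:
After 1 (process(A)): A:[] B:[] C:[] D:[]
After 2 (send(from=D, to=B, msg='ok')): A:[] B:[ok] C:[] D:[]
After 3 (send(from=A, to=C, msg='tick')): A:[] B:[ok] C:[tick] D:[]
After 4 (process(C)): A:[] B:[ok] C:[] D:[]
After 5 (send(from=B, to=D, msg='ack')): A:[] B:[ok] C:[] D:[ack]
After 6 (send(from=C, to=D, msg='bye')): A:[] B:[ok] C:[] D:[ack,bye]
After 7 (send(from=C, to=A, msg='sync')): A:[sync] B:[ok] C:[] D:[ack,bye]
After 8 (process(B)): A:[sync] B:[] C:[] D:[ack,bye]
After 9 (send(from=D, to=B, msg='data')): A:[sync] B:[data] C:[] D:[ack,bye]
After 10 (process(B)): A:[sync] B:[] C:[] D:[ack,bye]
After 11 (send(from=C, to=D, msg='hello')): A:[sync] B:[] C:[] D:[ack,bye,hello]
After 12 (send(from=D, to=C, msg='req')): A:[sync] B:[] C:[req] D:[ack,bye,hello]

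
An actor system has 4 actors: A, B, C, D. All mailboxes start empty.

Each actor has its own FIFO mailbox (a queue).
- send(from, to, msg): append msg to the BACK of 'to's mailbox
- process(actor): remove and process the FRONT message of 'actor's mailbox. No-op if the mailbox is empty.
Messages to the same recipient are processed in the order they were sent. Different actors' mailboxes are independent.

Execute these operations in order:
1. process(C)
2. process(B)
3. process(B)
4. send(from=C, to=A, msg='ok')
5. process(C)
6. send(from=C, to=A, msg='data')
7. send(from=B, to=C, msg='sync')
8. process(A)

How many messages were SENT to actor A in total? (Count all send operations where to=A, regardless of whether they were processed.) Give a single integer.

After 1 (process(C)): A:[] B:[] C:[] D:[]
After 2 (process(B)): A:[] B:[] C:[] D:[]
After 3 (process(B)): A:[] B:[] C:[] D:[]
After 4 (send(from=C, to=A, msg='ok')): A:[ok] B:[] C:[] D:[]
After 5 (process(C)): A:[ok] B:[] C:[] D:[]
After 6 (send(from=C, to=A, msg='data')): A:[ok,data] B:[] C:[] D:[]
After 7 (send(from=B, to=C, msg='sync')): A:[ok,data] B:[] C:[sync] D:[]
After 8 (process(A)): A:[data] B:[] C:[sync] D:[]

Answer: 2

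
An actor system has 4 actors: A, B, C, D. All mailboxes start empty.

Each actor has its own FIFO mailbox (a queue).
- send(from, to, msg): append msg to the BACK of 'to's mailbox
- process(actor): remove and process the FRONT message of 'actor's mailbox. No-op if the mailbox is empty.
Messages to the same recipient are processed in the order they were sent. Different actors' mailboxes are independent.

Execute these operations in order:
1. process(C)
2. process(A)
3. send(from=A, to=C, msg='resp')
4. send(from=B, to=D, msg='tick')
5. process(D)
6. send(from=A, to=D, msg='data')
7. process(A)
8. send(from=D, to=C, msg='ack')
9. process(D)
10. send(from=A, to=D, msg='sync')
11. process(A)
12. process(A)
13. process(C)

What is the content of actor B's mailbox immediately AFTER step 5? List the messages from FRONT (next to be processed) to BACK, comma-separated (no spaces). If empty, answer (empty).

After 1 (process(C)): A:[] B:[] C:[] D:[]
After 2 (process(A)): A:[] B:[] C:[] D:[]
After 3 (send(from=A, to=C, msg='resp')): A:[] B:[] C:[resp] D:[]
After 4 (send(from=B, to=D, msg='tick')): A:[] B:[] C:[resp] D:[tick]
After 5 (process(D)): A:[] B:[] C:[resp] D:[]

(empty)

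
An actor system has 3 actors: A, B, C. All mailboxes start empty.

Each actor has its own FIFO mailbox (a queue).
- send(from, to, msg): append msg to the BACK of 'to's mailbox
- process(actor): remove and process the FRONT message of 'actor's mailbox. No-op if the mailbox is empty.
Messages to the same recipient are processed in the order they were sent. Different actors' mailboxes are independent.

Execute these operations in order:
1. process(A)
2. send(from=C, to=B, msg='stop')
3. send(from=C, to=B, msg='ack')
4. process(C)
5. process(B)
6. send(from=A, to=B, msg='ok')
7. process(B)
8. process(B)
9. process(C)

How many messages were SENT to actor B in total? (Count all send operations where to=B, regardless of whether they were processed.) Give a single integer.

After 1 (process(A)): A:[] B:[] C:[]
After 2 (send(from=C, to=B, msg='stop')): A:[] B:[stop] C:[]
After 3 (send(from=C, to=B, msg='ack')): A:[] B:[stop,ack] C:[]
After 4 (process(C)): A:[] B:[stop,ack] C:[]
After 5 (process(B)): A:[] B:[ack] C:[]
After 6 (send(from=A, to=B, msg='ok')): A:[] B:[ack,ok] C:[]
After 7 (process(B)): A:[] B:[ok] C:[]
After 8 (process(B)): A:[] B:[] C:[]
After 9 (process(C)): A:[] B:[] C:[]

Answer: 3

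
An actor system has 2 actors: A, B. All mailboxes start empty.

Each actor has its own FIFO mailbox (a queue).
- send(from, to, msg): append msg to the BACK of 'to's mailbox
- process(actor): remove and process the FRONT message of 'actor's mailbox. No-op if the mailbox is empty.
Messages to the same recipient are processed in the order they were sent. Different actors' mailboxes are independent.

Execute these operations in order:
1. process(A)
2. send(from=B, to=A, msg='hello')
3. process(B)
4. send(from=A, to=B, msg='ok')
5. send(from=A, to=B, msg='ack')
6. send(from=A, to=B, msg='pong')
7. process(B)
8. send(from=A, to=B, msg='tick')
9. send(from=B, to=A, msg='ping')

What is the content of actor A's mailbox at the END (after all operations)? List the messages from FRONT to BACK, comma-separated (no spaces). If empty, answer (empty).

Answer: hello,ping

Derivation:
After 1 (process(A)): A:[] B:[]
After 2 (send(from=B, to=A, msg='hello')): A:[hello] B:[]
After 3 (process(B)): A:[hello] B:[]
After 4 (send(from=A, to=B, msg='ok')): A:[hello] B:[ok]
After 5 (send(from=A, to=B, msg='ack')): A:[hello] B:[ok,ack]
After 6 (send(from=A, to=B, msg='pong')): A:[hello] B:[ok,ack,pong]
After 7 (process(B)): A:[hello] B:[ack,pong]
After 8 (send(from=A, to=B, msg='tick')): A:[hello] B:[ack,pong,tick]
After 9 (send(from=B, to=A, msg='ping')): A:[hello,ping] B:[ack,pong,tick]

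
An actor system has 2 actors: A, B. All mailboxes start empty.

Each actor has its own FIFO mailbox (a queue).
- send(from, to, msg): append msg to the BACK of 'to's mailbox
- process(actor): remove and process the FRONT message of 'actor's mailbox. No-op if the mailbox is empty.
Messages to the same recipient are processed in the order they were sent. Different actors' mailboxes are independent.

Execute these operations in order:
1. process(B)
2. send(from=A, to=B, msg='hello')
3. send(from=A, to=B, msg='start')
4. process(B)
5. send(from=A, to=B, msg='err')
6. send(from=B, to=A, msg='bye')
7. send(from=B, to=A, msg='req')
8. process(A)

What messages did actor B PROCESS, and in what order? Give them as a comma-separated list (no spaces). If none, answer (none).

Answer: hello

Derivation:
After 1 (process(B)): A:[] B:[]
After 2 (send(from=A, to=B, msg='hello')): A:[] B:[hello]
After 3 (send(from=A, to=B, msg='start')): A:[] B:[hello,start]
After 4 (process(B)): A:[] B:[start]
After 5 (send(from=A, to=B, msg='err')): A:[] B:[start,err]
After 6 (send(from=B, to=A, msg='bye')): A:[bye] B:[start,err]
After 7 (send(from=B, to=A, msg='req')): A:[bye,req] B:[start,err]
After 8 (process(A)): A:[req] B:[start,err]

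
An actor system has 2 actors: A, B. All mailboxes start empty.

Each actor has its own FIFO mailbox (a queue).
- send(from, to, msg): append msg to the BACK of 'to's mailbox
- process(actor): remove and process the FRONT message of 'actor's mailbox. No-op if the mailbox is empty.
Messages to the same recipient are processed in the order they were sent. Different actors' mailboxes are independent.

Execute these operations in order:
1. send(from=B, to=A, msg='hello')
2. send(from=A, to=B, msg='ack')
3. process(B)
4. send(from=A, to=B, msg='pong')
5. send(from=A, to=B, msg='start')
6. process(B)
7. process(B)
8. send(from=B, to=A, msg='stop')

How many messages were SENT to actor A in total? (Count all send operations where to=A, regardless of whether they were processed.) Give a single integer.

After 1 (send(from=B, to=A, msg='hello')): A:[hello] B:[]
After 2 (send(from=A, to=B, msg='ack')): A:[hello] B:[ack]
After 3 (process(B)): A:[hello] B:[]
After 4 (send(from=A, to=B, msg='pong')): A:[hello] B:[pong]
After 5 (send(from=A, to=B, msg='start')): A:[hello] B:[pong,start]
After 6 (process(B)): A:[hello] B:[start]
After 7 (process(B)): A:[hello] B:[]
After 8 (send(from=B, to=A, msg='stop')): A:[hello,stop] B:[]

Answer: 2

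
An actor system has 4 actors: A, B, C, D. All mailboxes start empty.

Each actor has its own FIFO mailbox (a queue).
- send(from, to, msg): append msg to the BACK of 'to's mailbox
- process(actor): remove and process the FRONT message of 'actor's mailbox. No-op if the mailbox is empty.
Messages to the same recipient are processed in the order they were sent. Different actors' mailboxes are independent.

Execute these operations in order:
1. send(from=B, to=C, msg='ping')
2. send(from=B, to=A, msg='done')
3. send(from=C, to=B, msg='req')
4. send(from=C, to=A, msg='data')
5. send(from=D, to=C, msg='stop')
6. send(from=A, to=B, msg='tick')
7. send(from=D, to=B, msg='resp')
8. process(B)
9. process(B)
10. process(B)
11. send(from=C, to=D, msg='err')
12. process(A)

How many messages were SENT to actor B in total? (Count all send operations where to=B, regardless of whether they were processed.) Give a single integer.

After 1 (send(from=B, to=C, msg='ping')): A:[] B:[] C:[ping] D:[]
After 2 (send(from=B, to=A, msg='done')): A:[done] B:[] C:[ping] D:[]
After 3 (send(from=C, to=B, msg='req')): A:[done] B:[req] C:[ping] D:[]
After 4 (send(from=C, to=A, msg='data')): A:[done,data] B:[req] C:[ping] D:[]
After 5 (send(from=D, to=C, msg='stop')): A:[done,data] B:[req] C:[ping,stop] D:[]
After 6 (send(from=A, to=B, msg='tick')): A:[done,data] B:[req,tick] C:[ping,stop] D:[]
After 7 (send(from=D, to=B, msg='resp')): A:[done,data] B:[req,tick,resp] C:[ping,stop] D:[]
After 8 (process(B)): A:[done,data] B:[tick,resp] C:[ping,stop] D:[]
After 9 (process(B)): A:[done,data] B:[resp] C:[ping,stop] D:[]
After 10 (process(B)): A:[done,data] B:[] C:[ping,stop] D:[]
After 11 (send(from=C, to=D, msg='err')): A:[done,data] B:[] C:[ping,stop] D:[err]
After 12 (process(A)): A:[data] B:[] C:[ping,stop] D:[err]

Answer: 3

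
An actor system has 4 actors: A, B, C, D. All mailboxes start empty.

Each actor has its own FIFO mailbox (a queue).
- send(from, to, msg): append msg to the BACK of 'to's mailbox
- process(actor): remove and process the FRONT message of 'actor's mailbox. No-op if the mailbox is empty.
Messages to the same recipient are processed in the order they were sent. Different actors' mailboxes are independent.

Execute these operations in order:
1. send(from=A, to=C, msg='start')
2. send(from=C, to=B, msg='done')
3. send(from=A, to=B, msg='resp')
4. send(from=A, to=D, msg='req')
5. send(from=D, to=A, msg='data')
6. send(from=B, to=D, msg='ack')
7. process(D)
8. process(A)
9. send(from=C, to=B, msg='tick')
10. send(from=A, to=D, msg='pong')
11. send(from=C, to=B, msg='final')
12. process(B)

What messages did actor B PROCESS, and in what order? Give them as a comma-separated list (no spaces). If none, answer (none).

Answer: done

Derivation:
After 1 (send(from=A, to=C, msg='start')): A:[] B:[] C:[start] D:[]
After 2 (send(from=C, to=B, msg='done')): A:[] B:[done] C:[start] D:[]
After 3 (send(from=A, to=B, msg='resp')): A:[] B:[done,resp] C:[start] D:[]
After 4 (send(from=A, to=D, msg='req')): A:[] B:[done,resp] C:[start] D:[req]
After 5 (send(from=D, to=A, msg='data')): A:[data] B:[done,resp] C:[start] D:[req]
After 6 (send(from=B, to=D, msg='ack')): A:[data] B:[done,resp] C:[start] D:[req,ack]
After 7 (process(D)): A:[data] B:[done,resp] C:[start] D:[ack]
After 8 (process(A)): A:[] B:[done,resp] C:[start] D:[ack]
After 9 (send(from=C, to=B, msg='tick')): A:[] B:[done,resp,tick] C:[start] D:[ack]
After 10 (send(from=A, to=D, msg='pong')): A:[] B:[done,resp,tick] C:[start] D:[ack,pong]
After 11 (send(from=C, to=B, msg='final')): A:[] B:[done,resp,tick,final] C:[start] D:[ack,pong]
After 12 (process(B)): A:[] B:[resp,tick,final] C:[start] D:[ack,pong]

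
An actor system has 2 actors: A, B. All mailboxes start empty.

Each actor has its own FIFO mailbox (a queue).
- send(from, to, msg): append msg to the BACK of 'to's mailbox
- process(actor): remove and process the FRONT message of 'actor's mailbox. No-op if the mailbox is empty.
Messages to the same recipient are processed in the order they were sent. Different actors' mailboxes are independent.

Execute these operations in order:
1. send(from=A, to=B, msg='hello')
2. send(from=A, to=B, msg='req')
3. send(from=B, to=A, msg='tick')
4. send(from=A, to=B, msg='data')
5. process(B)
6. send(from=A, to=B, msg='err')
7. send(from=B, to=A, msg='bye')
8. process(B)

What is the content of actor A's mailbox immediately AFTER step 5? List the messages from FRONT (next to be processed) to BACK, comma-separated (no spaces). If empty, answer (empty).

After 1 (send(from=A, to=B, msg='hello')): A:[] B:[hello]
After 2 (send(from=A, to=B, msg='req')): A:[] B:[hello,req]
After 3 (send(from=B, to=A, msg='tick')): A:[tick] B:[hello,req]
After 4 (send(from=A, to=B, msg='data')): A:[tick] B:[hello,req,data]
After 5 (process(B)): A:[tick] B:[req,data]

tick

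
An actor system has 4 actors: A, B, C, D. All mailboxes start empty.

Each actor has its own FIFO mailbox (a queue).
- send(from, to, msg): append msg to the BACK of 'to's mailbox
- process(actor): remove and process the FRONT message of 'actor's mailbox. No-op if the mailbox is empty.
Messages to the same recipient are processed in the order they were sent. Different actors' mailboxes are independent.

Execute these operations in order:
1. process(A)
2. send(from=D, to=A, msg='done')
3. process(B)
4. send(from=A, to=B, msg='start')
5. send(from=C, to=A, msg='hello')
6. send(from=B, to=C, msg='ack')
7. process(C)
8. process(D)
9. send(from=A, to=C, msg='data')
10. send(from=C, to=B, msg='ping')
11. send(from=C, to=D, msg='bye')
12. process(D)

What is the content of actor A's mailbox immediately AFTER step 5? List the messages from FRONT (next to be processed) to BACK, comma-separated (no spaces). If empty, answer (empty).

After 1 (process(A)): A:[] B:[] C:[] D:[]
After 2 (send(from=D, to=A, msg='done')): A:[done] B:[] C:[] D:[]
After 3 (process(B)): A:[done] B:[] C:[] D:[]
After 4 (send(from=A, to=B, msg='start')): A:[done] B:[start] C:[] D:[]
After 5 (send(from=C, to=A, msg='hello')): A:[done,hello] B:[start] C:[] D:[]

done,hello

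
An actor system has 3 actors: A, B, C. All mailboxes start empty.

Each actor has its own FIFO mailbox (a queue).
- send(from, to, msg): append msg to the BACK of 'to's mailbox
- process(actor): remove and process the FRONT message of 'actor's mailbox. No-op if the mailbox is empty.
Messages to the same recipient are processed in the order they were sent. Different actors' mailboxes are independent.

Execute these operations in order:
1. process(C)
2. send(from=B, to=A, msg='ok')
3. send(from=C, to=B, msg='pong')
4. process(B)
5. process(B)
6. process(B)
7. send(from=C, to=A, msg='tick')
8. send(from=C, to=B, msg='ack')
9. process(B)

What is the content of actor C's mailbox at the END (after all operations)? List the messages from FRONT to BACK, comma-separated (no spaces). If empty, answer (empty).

After 1 (process(C)): A:[] B:[] C:[]
After 2 (send(from=B, to=A, msg='ok')): A:[ok] B:[] C:[]
After 3 (send(from=C, to=B, msg='pong')): A:[ok] B:[pong] C:[]
After 4 (process(B)): A:[ok] B:[] C:[]
After 5 (process(B)): A:[ok] B:[] C:[]
After 6 (process(B)): A:[ok] B:[] C:[]
After 7 (send(from=C, to=A, msg='tick')): A:[ok,tick] B:[] C:[]
After 8 (send(from=C, to=B, msg='ack')): A:[ok,tick] B:[ack] C:[]
After 9 (process(B)): A:[ok,tick] B:[] C:[]

Answer: (empty)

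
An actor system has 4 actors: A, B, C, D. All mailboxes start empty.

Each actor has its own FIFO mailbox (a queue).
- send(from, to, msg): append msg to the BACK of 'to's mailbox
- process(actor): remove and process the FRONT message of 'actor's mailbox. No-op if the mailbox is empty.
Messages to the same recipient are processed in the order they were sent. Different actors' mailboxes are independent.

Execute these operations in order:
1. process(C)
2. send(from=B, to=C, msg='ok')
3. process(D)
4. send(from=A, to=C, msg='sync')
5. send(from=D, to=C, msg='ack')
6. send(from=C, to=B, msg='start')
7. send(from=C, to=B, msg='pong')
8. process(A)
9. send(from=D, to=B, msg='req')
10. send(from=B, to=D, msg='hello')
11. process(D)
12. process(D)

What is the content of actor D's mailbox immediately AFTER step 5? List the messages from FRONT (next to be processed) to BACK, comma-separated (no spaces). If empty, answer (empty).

After 1 (process(C)): A:[] B:[] C:[] D:[]
After 2 (send(from=B, to=C, msg='ok')): A:[] B:[] C:[ok] D:[]
After 3 (process(D)): A:[] B:[] C:[ok] D:[]
After 4 (send(from=A, to=C, msg='sync')): A:[] B:[] C:[ok,sync] D:[]
After 5 (send(from=D, to=C, msg='ack')): A:[] B:[] C:[ok,sync,ack] D:[]

(empty)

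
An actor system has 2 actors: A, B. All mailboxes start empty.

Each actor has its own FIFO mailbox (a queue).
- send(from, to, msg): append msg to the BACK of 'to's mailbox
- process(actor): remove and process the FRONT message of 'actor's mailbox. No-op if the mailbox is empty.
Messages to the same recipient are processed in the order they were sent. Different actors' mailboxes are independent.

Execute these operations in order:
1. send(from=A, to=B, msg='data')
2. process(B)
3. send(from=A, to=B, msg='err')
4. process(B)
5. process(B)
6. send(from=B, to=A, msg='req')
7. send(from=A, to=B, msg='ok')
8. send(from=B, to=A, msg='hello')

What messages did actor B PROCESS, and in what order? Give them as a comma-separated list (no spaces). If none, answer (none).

After 1 (send(from=A, to=B, msg='data')): A:[] B:[data]
After 2 (process(B)): A:[] B:[]
After 3 (send(from=A, to=B, msg='err')): A:[] B:[err]
After 4 (process(B)): A:[] B:[]
After 5 (process(B)): A:[] B:[]
After 6 (send(from=B, to=A, msg='req')): A:[req] B:[]
After 7 (send(from=A, to=B, msg='ok')): A:[req] B:[ok]
After 8 (send(from=B, to=A, msg='hello')): A:[req,hello] B:[ok]

Answer: data,err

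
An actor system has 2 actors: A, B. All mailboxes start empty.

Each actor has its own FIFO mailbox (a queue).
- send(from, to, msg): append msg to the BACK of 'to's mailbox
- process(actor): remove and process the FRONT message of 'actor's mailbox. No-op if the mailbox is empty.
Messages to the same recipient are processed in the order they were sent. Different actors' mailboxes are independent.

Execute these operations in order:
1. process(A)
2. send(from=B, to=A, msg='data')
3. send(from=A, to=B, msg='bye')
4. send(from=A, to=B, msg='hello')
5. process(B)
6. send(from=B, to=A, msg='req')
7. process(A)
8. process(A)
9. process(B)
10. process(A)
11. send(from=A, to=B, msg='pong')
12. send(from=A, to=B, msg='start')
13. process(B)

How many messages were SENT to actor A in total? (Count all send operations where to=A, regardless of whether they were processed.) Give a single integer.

Answer: 2

Derivation:
After 1 (process(A)): A:[] B:[]
After 2 (send(from=B, to=A, msg='data')): A:[data] B:[]
After 3 (send(from=A, to=B, msg='bye')): A:[data] B:[bye]
After 4 (send(from=A, to=B, msg='hello')): A:[data] B:[bye,hello]
After 5 (process(B)): A:[data] B:[hello]
After 6 (send(from=B, to=A, msg='req')): A:[data,req] B:[hello]
After 7 (process(A)): A:[req] B:[hello]
After 8 (process(A)): A:[] B:[hello]
After 9 (process(B)): A:[] B:[]
After 10 (process(A)): A:[] B:[]
After 11 (send(from=A, to=B, msg='pong')): A:[] B:[pong]
After 12 (send(from=A, to=B, msg='start')): A:[] B:[pong,start]
After 13 (process(B)): A:[] B:[start]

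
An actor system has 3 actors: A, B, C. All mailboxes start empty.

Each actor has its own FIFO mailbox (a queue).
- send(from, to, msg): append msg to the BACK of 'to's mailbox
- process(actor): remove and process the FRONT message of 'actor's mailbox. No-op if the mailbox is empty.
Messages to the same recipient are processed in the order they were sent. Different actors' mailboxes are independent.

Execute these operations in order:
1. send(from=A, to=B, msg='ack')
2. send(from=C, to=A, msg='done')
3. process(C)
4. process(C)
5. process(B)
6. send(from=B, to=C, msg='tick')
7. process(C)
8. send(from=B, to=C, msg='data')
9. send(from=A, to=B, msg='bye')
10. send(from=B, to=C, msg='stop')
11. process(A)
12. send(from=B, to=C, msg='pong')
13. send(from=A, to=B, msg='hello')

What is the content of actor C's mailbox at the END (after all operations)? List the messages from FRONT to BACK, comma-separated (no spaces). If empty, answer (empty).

After 1 (send(from=A, to=B, msg='ack')): A:[] B:[ack] C:[]
After 2 (send(from=C, to=A, msg='done')): A:[done] B:[ack] C:[]
After 3 (process(C)): A:[done] B:[ack] C:[]
After 4 (process(C)): A:[done] B:[ack] C:[]
After 5 (process(B)): A:[done] B:[] C:[]
After 6 (send(from=B, to=C, msg='tick')): A:[done] B:[] C:[tick]
After 7 (process(C)): A:[done] B:[] C:[]
After 8 (send(from=B, to=C, msg='data')): A:[done] B:[] C:[data]
After 9 (send(from=A, to=B, msg='bye')): A:[done] B:[bye] C:[data]
After 10 (send(from=B, to=C, msg='stop')): A:[done] B:[bye] C:[data,stop]
After 11 (process(A)): A:[] B:[bye] C:[data,stop]
After 12 (send(from=B, to=C, msg='pong')): A:[] B:[bye] C:[data,stop,pong]
After 13 (send(from=A, to=B, msg='hello')): A:[] B:[bye,hello] C:[data,stop,pong]

Answer: data,stop,pong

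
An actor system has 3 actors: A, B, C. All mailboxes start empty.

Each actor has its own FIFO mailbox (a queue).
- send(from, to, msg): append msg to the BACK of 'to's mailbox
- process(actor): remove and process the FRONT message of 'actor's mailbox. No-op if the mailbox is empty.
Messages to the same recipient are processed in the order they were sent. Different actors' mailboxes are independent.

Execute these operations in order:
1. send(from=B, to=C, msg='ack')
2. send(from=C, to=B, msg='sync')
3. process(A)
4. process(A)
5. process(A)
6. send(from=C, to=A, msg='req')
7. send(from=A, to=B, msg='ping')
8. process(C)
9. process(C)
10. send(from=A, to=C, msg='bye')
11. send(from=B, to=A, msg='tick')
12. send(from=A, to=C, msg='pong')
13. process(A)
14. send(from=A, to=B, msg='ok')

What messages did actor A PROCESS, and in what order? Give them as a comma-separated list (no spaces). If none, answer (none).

Answer: req

Derivation:
After 1 (send(from=B, to=C, msg='ack')): A:[] B:[] C:[ack]
After 2 (send(from=C, to=B, msg='sync')): A:[] B:[sync] C:[ack]
After 3 (process(A)): A:[] B:[sync] C:[ack]
After 4 (process(A)): A:[] B:[sync] C:[ack]
After 5 (process(A)): A:[] B:[sync] C:[ack]
After 6 (send(from=C, to=A, msg='req')): A:[req] B:[sync] C:[ack]
After 7 (send(from=A, to=B, msg='ping')): A:[req] B:[sync,ping] C:[ack]
After 8 (process(C)): A:[req] B:[sync,ping] C:[]
After 9 (process(C)): A:[req] B:[sync,ping] C:[]
After 10 (send(from=A, to=C, msg='bye')): A:[req] B:[sync,ping] C:[bye]
After 11 (send(from=B, to=A, msg='tick')): A:[req,tick] B:[sync,ping] C:[bye]
After 12 (send(from=A, to=C, msg='pong')): A:[req,tick] B:[sync,ping] C:[bye,pong]
After 13 (process(A)): A:[tick] B:[sync,ping] C:[bye,pong]
After 14 (send(from=A, to=B, msg='ok')): A:[tick] B:[sync,ping,ok] C:[bye,pong]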